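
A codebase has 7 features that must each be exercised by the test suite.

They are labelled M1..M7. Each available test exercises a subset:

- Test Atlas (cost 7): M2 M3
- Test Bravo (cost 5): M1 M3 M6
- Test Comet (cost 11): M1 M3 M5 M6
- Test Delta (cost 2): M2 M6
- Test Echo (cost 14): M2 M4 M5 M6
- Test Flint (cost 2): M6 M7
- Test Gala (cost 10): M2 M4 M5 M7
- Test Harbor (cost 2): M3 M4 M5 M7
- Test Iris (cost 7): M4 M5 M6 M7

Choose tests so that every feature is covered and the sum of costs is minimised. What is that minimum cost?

9

Bravo, Delta, Harbor together cover every feature (Bravo ∪ Delta ∪ Harbor = {M1, M2, M3, M4, M5, M6, M7}); total cost 5 + 2 + 2 = 9.
No covering selection has total cost below 9.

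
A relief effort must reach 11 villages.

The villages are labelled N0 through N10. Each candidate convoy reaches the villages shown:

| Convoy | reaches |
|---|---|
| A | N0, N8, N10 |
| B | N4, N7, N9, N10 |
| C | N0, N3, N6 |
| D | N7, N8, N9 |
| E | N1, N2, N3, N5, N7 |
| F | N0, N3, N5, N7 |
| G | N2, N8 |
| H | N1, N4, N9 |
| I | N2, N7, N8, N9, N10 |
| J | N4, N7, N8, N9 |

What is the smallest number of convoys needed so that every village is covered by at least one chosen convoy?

4

Take {B, C, E, I}. Their union is {N0, N1, N2, N3, N4, N5, N6, N7, N8, N9, N10}, which is all 11 villages.
No 3 of the 10 convoys cover everything (all 120 combinations miss at least one village), so 4 is optimal.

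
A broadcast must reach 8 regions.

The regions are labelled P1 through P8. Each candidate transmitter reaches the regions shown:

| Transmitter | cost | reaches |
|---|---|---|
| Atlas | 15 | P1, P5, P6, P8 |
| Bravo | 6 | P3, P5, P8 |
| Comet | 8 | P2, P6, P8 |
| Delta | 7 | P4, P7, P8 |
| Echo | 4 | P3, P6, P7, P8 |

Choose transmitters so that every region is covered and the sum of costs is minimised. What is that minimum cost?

34

Atlas, Comet, Delta, Echo together cover every region (Atlas ∪ Comet ∪ Delta ∪ Echo = {P1, P2, P3, P4, P5, P6, P7, P8}); total cost 15 + 8 + 7 + 4 = 34.
The greedy pick Echo, Bravo, Delta, Comet, Atlas costs 40; no covering selection beats 34.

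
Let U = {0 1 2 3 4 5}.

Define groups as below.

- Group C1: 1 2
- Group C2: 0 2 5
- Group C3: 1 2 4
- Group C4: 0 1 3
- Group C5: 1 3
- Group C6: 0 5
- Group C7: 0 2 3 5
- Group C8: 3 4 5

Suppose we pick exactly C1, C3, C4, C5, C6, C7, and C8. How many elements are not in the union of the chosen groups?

0

Union of C1, C3, C4, C5, C6, C7, C8 = {0, 1, 2, 3, 4, 5} — that's every element, so 0 are uncovered.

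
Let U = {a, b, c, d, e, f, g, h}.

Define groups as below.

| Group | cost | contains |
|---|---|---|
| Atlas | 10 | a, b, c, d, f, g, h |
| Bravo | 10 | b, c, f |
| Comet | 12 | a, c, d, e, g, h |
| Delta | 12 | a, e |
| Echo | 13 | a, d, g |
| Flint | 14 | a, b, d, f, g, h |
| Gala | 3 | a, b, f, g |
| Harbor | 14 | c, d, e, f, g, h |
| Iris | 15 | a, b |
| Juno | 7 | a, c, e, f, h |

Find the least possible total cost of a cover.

15

Comet, Gala together cover every item (Comet ∪ Gala = {a, b, c, d, e, f, g, h}); total cost 12 + 3 = 15.
The greedy pick Gala, Juno, Atlas costs 20; no covering selection beats 15.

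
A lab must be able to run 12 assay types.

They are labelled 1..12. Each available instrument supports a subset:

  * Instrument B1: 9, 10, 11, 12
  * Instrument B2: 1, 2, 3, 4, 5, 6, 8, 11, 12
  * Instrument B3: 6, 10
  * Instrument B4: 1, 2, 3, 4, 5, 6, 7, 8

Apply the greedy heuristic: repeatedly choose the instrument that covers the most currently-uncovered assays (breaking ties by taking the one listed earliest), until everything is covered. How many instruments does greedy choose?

Greedy: pick B2 (covers 9 new) → pick B1 (covers 2 new) → pick B4 (covers 1 new). Total picks: 3.
(The true minimum cover uses only 2 instruments, so greedy is not optimal here.)

3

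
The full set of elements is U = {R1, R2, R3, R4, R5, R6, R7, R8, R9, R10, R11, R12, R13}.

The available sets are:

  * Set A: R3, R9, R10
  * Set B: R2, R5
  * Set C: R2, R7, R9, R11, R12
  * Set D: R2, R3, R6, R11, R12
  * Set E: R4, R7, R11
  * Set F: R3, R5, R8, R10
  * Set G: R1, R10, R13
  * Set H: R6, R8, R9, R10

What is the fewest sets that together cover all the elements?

5

C and E and F and G and H together: C ∪ E ∪ F ∪ G ∪ H = {R1, R2, R3, R4, R5, R6, R7, R8, R9, R10, R11, R12, R13} — every element is covered.
No 4 of the 8 sets cover everything (all 70 combinations miss at least one element), so 5 is optimal.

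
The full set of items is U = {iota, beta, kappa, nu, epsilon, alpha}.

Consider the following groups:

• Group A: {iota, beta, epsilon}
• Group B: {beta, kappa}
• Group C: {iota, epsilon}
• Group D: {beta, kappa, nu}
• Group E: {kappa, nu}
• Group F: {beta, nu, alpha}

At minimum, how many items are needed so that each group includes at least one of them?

Take H = {iota, kappa, nu}. Each listed group contains at least one of these, so H is a hitting set of size 3.
No choice of 2 items meets every group, so 3 is the minimum.

3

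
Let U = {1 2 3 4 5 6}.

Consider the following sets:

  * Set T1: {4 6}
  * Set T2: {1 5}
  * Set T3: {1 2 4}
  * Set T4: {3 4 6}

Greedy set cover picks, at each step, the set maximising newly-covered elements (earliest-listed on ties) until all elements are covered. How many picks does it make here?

Greedy: pick T3 (covers 3 new) → pick T4 (covers 2 new) → pick T2 (covers 1 new). Total picks: 3.

3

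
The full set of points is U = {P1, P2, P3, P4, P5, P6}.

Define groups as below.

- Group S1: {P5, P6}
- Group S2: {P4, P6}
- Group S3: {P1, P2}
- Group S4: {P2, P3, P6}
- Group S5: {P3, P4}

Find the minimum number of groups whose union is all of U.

3

S1 and S3 and S5 together: S1 ∪ S3 ∪ S5 = {P1, P2, P3, P4, P5, P6} — every point is covered.
Only S3 contains P1, so S3 is forced; the remaining 4 points need at least 2 more groups (each remaining group adds at most 2) — so at least 3 groups are needed, and 3 is optimal.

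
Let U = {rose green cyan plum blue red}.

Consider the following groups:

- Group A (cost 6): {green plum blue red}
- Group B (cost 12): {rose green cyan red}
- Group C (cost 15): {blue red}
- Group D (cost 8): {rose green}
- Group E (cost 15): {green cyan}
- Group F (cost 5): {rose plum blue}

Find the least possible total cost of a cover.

17

B, F together cover every item (B ∪ F = {rose, green, cyan, plum, blue, red}); total cost 12 + 5 = 17.
The greedy pick A, F, B costs 23; no covering selection beats 17.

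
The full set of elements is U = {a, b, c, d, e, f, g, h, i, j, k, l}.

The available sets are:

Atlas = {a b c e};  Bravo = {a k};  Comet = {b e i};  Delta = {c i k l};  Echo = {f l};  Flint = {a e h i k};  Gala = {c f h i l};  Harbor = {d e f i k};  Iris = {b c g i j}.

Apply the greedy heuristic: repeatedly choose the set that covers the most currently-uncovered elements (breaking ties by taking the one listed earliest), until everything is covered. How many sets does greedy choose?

4

Greedy: pick Flint (covers 5 new) → pick Iris (covers 4 new) → pick Echo (covers 2 new) → pick Harbor (covers 1 new). Total picks: 4.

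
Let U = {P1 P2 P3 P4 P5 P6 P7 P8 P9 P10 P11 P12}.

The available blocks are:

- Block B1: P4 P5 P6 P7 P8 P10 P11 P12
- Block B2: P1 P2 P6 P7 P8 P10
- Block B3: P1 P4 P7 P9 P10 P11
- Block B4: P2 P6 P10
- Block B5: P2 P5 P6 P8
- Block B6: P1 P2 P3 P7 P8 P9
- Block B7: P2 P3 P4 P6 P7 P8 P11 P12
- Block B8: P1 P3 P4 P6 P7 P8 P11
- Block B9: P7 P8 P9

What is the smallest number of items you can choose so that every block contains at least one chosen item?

2

Take H = {P2, P7}. Each listed block contains at least one of these, so H is a hitting set of size 2.
The blocks B4, B9 are pairwise disjoint, so any hitting set needs a separate item for each — at least 2. Hence 2 is optimal.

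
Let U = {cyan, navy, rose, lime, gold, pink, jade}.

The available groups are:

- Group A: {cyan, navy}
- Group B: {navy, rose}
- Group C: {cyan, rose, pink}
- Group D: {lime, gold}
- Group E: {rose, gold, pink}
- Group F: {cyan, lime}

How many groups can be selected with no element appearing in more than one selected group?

A, D are pairwise disjoint (A={cyan,navy}; D={lime,gold}).
Every remaining group overlaps one of these, and no 3 of the listed groups are pairwise disjoint, so 2 is the maximum.

2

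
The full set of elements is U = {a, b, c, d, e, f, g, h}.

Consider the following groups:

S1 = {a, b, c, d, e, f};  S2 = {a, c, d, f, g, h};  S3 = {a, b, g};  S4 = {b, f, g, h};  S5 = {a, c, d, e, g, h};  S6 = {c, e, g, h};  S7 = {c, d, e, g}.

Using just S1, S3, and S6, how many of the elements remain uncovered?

0

Union of S1, S3, S6 = {a, b, c, d, e, f, g, h} — that's every element, so 0 are uncovered.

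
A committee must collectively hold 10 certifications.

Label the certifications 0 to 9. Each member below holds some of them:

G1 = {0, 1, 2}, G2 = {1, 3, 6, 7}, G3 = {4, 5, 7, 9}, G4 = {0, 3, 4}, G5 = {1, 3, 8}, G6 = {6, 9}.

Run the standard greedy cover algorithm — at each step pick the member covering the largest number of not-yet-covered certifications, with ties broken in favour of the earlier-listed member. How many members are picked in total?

4

Greedy: pick G2 (covers 4 new) → pick G3 (covers 3 new) → pick G1 (covers 2 new) → pick G5 (covers 1 new). Total picks: 4.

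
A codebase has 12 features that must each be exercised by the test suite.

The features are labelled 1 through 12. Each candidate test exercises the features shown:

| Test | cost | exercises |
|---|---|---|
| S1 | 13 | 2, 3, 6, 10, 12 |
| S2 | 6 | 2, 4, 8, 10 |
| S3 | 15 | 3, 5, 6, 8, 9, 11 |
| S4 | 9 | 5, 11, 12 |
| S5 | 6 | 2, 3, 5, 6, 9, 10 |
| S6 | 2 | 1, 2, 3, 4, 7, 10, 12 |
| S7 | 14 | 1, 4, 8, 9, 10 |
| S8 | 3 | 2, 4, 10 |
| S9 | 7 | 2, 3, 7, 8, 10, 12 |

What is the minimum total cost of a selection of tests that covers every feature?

S3, S6 together cover every feature (S3 ∪ S6 = {1, 2, 3, 4, 5, 6, 7, 8, 9, 10, 11, 12}); total cost 15 + 2 = 17.
The greedy pick S6, S5, S2, S4 costs 23; no covering selection beats 17.

17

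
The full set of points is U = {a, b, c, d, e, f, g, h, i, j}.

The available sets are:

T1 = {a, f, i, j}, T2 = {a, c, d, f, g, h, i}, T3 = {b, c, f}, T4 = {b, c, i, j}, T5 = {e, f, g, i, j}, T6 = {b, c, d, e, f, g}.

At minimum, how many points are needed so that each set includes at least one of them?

The 2 points {f, i} hit every set.
No single point lies in every set, so at least 2 are needed and 2 is optimal.

2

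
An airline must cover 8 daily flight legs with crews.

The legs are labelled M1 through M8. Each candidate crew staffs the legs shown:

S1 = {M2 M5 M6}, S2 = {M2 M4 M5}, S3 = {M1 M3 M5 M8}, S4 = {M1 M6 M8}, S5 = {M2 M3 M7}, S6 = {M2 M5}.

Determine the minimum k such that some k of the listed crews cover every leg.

Take {S2, S4, S5}. Their union is {M1, M2, M3, M4, M5, M6, M7, M8}, which is all 8 legs.
Only S2 contains M4, so S2 is forced; the remaining 5 legs need at least 2 more crews (each remaining crew adds at most 3) — so at least 3 crews are needed, and 3 is optimal.

3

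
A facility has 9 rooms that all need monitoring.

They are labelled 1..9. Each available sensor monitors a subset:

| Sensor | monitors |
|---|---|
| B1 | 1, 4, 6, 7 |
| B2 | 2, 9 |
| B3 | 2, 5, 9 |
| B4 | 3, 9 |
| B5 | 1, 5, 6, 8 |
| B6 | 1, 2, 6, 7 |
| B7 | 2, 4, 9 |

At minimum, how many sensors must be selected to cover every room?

Take {B1, B3, B4, B5}. Their union is {1, 2, 3, 4, 5, 6, 7, 8, 9}, which is all 9 rooms.
No 3 of the 7 sensors cover everything (all 35 combinations miss at least one room), so 4 is optimal.

4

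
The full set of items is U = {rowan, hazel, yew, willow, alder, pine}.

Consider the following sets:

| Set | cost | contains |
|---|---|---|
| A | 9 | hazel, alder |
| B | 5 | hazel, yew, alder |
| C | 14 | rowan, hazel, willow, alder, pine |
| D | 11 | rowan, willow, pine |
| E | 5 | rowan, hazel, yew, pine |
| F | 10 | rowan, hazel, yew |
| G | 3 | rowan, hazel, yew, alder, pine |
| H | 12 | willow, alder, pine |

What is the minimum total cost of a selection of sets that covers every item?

D, G together cover every item (D ∪ G = {rowan, hazel, yew, willow, alder, pine}); total cost 11 + 3 = 14.
No covering selection has total cost below 14.

14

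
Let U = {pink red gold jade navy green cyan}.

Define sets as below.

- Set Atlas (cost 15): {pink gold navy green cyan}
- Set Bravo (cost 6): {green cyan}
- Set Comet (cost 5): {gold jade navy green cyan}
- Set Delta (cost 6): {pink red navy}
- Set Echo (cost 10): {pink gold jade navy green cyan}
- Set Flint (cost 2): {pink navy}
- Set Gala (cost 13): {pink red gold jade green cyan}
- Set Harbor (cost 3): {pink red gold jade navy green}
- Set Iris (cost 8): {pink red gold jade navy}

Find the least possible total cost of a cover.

Comet, Harbor together cover every point (Comet ∪ Harbor = {pink, red, gold, jade, navy, green, cyan}); total cost 5 + 3 = 8.
No covering selection has total cost below 8.

8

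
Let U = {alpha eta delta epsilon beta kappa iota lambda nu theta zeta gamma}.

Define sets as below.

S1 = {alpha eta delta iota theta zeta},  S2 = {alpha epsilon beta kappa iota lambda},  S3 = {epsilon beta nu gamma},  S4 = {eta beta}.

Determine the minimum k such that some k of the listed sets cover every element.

3

S1, S2, and S3 cover everything between them: the union {alpha, eta, delta, epsilon, beta, kappa, iota, lambda, nu, theta, zeta, gamma} is all of U.
Only S1 contains delta, so S1 is forced; the remaining 6 elements need at least 2 more sets (each remaining set adds at most 4) — so at least 3 sets are needed, and 3 is optimal.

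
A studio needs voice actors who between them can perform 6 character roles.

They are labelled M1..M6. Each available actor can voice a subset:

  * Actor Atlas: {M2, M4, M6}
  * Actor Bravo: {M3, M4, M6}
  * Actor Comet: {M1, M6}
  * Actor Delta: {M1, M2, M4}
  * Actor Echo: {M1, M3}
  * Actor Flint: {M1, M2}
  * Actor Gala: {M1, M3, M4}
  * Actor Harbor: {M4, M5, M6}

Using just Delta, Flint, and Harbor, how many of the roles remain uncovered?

Union of Delta, Flint, Harbor = {M1, M2, M4, M5, M6}.
Not covered: M3 — 1 role.

1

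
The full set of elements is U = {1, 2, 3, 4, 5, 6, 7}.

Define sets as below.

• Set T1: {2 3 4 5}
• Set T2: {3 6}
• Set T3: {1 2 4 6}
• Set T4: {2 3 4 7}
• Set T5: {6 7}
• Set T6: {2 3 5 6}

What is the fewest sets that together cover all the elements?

Take {T3, T4, T6}. Their union is {1, 2, 3, 4, 5, 6, 7}, which is all 7 elements.
Only T3 contains 1, so T3 is forced; the remaining 3 elements need at least 2 more sets (each remaining set adds at most 2) — so at least 3 sets are needed, and 3 is optimal.

3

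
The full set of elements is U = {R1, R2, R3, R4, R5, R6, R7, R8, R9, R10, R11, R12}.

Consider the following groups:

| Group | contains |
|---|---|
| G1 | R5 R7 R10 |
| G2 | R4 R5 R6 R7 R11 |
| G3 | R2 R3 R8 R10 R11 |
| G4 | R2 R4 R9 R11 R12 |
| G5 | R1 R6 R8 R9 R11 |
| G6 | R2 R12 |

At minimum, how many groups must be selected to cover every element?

Take {G2, G3, G4, G5}. Their union is {R1, R2, R3, R4, R5, R6, R7, R8, R9, R10, R11, R12}, which is all 12 elements.
Only G5 contains R1, so G5 is forced; the remaining 7 elements need at least 3 more groups (each remaining group adds at most 3) — so at least 4 groups are needed, and 4 is optimal.

4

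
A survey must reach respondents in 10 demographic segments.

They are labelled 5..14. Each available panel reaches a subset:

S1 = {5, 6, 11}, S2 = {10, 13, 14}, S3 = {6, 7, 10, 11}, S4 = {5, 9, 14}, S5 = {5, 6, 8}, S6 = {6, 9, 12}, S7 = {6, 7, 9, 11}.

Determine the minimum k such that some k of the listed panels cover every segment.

Take {S2, S5, S6, S7}. Their union is {5, 6, 7, 8, 9, 10, 11, 12, 13, 14}, which is all 10 segments.
Only S5 contains 8, so S5 is forced; the remaining 7 segments need at least 3 more panels (each remaining panel adds at most 3) — so at least 4 panels are needed, and 4 is optimal.

4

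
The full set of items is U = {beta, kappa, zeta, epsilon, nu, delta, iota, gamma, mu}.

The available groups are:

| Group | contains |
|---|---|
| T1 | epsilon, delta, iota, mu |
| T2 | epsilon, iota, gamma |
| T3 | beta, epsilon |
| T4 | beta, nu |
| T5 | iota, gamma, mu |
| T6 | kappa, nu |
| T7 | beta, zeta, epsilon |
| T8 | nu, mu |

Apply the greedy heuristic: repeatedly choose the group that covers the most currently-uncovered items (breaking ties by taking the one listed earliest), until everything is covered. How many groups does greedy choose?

5

Greedy: pick T1 (covers 4 new) → pick T4 (covers 2 new) → pick T2 (covers 1 new) → pick T6 (covers 1 new) → pick T7 (covers 1 new). Total picks: 5.
(The true minimum cover uses only 4 groups, so greedy is not optimal here.)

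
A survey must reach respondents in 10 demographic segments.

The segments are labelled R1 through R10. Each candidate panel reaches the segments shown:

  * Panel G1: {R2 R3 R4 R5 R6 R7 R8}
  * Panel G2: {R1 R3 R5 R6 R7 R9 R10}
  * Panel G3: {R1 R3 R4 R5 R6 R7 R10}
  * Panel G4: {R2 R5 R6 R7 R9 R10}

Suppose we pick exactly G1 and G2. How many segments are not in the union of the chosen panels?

0

Union of G1, G2 = {R1, R2, R3, R4, R5, R6, R7, R8, R9, R10} — that's every segment, so 0 are uncovered.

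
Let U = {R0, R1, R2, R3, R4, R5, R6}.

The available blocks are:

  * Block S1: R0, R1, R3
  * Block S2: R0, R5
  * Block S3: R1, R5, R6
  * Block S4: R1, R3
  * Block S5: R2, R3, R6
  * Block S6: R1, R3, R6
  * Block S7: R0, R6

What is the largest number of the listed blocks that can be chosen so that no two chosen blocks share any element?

S2, S6 are pairwise disjoint (S2={R0,R5}; S6={R1,R3,R6}).
Every remaining block overlaps one of these, and no 3 of the listed blocks are pairwise disjoint, so 2 is the maximum.

2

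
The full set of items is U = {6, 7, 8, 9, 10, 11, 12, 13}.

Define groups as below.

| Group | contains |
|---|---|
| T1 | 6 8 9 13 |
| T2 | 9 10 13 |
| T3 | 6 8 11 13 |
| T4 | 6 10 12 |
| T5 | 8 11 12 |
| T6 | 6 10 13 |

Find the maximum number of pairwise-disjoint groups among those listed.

2

T2, T5 are pairwise disjoint (T2={9,10,13}; T5={8,11,12}).
Every remaining group overlaps one of these, and no 3 of the listed groups are pairwise disjoint, so 2 is the maximum.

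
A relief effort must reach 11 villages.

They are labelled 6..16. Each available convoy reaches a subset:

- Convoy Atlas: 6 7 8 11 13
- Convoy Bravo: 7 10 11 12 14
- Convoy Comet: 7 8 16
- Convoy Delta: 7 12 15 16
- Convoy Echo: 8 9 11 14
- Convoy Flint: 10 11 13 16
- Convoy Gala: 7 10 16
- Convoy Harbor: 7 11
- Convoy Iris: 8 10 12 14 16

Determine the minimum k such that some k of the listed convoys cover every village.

Atlas and Delta and Echo and Gala together: Atlas ∪ Delta ∪ Echo ∪ Gala = {6, 7, 8, 9, 10, 11, 12, 13, 14, 15, 16} — every village is covered.
No 3 of the 9 convoys cover everything (all 84 combinations miss at least one village), so 4 is optimal.

4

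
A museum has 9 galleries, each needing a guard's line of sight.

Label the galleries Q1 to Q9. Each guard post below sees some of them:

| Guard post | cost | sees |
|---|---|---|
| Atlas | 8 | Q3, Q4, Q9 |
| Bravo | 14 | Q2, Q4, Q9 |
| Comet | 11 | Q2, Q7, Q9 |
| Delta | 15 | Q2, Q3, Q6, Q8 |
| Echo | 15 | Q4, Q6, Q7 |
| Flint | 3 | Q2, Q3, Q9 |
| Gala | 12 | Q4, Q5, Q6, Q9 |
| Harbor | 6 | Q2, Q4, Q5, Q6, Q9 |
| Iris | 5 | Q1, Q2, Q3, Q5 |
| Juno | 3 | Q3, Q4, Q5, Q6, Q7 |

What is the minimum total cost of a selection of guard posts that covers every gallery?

26

Delta, Flint, Iris, Juno together cover every gallery (Delta ∪ Flint ∪ Iris ∪ Juno = {Q1, Q2, Q3, Q4, Q5, Q6, Q7, Q8, Q9}); total cost 15 + 3 + 5 + 3 = 26.
No covering selection has total cost below 26.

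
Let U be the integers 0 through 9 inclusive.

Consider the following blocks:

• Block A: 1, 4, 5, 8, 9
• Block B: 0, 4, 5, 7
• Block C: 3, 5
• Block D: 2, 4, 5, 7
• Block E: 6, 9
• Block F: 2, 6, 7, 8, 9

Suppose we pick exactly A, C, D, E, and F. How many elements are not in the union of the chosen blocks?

Union of A, C, D, E, F = {1, 2, 3, 4, 5, 6, 7, 8, 9}.
Not covered: 0 — 1 element.

1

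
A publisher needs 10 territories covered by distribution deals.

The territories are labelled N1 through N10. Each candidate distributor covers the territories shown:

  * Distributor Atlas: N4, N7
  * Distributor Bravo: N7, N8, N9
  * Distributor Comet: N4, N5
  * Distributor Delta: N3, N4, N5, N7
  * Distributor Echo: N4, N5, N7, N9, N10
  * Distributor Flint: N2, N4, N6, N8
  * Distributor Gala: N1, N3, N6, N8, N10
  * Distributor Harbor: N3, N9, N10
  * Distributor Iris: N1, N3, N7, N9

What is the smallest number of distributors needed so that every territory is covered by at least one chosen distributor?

Take {Echo, Flint, Iris}. Their union is {N1, N2, N3, N4, N5, N6, N7, N8, N9, N10}, which is all 10 territories.
Only Flint contains N2, so Flint is forced; the remaining 6 territories need at least 2 more distributors (each remaining distributor adds at most 4) — so at least 3 distributors are needed, and 3 is optimal.

3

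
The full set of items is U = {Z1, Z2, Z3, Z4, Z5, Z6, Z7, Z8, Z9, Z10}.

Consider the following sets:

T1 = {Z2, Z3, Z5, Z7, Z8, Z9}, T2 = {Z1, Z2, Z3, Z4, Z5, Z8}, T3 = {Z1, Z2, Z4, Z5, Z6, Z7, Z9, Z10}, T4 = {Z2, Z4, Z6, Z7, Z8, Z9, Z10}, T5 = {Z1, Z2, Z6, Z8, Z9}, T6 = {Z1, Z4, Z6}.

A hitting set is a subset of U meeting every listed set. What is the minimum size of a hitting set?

The 2 items {Z1, Z9} hit every set.
The sets T1, T6 are pairwise disjoint, so any hitting set needs a separate item for each — at least 2. Hence 2 is optimal.

2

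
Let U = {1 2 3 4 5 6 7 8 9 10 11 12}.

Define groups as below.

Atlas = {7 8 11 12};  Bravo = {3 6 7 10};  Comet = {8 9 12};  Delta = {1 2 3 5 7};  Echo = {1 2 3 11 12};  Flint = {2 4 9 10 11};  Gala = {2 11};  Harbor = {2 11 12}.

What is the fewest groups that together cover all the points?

Bravo and Comet and Delta and Flint together: Bravo ∪ Comet ∪ Delta ∪ Flint = {1, 2, 3, 4, 5, 6, 7, 8, 9, 10, 11, 12} — every point is covered.
No 3 of the 8 groups cover everything (all 56 combinations miss at least one point), so 4 is optimal.

4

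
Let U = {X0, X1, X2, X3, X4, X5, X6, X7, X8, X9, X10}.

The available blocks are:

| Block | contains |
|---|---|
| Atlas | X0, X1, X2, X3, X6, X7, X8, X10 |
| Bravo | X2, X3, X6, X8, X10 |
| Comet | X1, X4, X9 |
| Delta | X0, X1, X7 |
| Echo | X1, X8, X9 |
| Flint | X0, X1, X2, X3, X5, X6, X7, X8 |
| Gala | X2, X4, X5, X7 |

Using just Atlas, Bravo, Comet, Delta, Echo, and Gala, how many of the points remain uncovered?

Union of Atlas, Bravo, Comet, Delta, Echo, Gala = {X0, X1, X2, X3, X4, X5, X6, X7, X8, X9, X10} — that's every point, so 0 are uncovered.

0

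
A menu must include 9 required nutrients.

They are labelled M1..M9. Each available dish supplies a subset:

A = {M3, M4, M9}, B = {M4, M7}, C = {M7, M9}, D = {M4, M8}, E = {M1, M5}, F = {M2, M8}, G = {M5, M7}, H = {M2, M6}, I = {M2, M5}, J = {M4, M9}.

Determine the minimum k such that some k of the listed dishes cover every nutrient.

A and B and E and F and H together: A ∪ B ∪ E ∪ F ∪ H = {M1, M2, M3, M4, M5, M6, M7, M8, M9} — every nutrient is covered.
No 4 of the 10 dishes cover everything (all 210 combinations miss at least one nutrient), so 5 is optimal.

5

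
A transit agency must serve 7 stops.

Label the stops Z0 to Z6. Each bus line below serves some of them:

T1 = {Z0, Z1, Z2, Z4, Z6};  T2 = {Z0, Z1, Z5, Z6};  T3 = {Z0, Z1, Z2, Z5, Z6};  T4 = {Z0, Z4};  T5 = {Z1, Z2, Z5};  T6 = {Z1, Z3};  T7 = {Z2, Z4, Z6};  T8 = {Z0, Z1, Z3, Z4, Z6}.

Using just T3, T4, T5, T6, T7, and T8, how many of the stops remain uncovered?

0

Union of T3, T4, T5, T6, T7, T8 = {Z0, Z1, Z2, Z3, Z4, Z5, Z6} — that's every stop, so 0 are uncovered.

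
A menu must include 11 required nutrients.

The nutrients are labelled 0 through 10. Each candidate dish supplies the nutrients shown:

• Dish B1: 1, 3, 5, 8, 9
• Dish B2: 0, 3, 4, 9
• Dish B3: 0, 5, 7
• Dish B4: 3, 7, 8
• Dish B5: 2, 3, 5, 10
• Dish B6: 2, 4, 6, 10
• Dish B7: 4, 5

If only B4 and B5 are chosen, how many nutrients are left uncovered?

Union of B4, B5 = {2, 3, 5, 7, 8, 10}.
Not covered: 0, 1, 4, 6, 9 — 5 nutrients.

5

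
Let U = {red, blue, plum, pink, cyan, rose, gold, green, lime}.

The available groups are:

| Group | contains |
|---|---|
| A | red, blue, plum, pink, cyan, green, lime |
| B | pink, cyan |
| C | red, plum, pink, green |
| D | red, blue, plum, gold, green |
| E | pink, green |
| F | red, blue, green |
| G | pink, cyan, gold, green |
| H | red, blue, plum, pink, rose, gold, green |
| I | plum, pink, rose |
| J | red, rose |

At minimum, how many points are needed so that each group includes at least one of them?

2

Take T = {red, pink}. Each listed group contains at least one of these, so T is a hitting set of size 2.
The groups E, J are pairwise disjoint, so any hitting set needs a separate point for each — at least 2. Hence 2 is optimal.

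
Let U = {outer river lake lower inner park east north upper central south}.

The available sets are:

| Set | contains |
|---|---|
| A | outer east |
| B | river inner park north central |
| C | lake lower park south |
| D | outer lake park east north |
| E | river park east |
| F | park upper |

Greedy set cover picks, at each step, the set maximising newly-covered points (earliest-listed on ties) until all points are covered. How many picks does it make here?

Greedy: pick B (covers 5 new) → pick C (covers 3 new) → pick A (covers 2 new) → pick F (covers 1 new). Total picks: 4.

4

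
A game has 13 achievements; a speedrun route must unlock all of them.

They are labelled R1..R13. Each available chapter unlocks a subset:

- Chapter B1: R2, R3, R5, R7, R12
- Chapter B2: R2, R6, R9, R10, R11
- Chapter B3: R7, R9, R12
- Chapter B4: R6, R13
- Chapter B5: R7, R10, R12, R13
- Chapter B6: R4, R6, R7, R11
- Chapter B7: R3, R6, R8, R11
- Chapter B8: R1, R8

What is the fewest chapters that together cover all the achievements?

Take {B1, B2, B5, B6, B8}. Their union is {R1, R2, R3, R4, R5, R6, R7, R8, R9, R10, R11, R12, R13}, which is all 13 achievements.
No 4 of the 8 chapters cover everything (all 70 combinations miss at least one achievement), so 5 is optimal.

5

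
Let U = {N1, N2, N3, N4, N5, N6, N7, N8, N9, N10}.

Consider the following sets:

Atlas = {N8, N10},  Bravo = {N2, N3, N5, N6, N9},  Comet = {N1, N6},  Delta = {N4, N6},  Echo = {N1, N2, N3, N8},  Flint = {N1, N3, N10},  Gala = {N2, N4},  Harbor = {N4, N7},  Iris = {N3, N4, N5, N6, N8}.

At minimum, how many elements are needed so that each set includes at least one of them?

Take H = {N1, N2, N4, N8}. Each listed set contains at least one of these, so H is a hitting set of size 4.
No choice of 3 elements meets every set, so 4 is the minimum.

4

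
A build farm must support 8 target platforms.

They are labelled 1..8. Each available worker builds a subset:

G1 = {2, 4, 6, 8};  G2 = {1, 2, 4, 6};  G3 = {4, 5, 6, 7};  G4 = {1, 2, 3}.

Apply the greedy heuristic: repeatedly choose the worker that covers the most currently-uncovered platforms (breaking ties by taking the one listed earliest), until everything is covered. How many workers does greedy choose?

Greedy: pick G1 (covers 4 new) → pick G3 (covers 2 new) → pick G4 (covers 2 new). Total picks: 3.

3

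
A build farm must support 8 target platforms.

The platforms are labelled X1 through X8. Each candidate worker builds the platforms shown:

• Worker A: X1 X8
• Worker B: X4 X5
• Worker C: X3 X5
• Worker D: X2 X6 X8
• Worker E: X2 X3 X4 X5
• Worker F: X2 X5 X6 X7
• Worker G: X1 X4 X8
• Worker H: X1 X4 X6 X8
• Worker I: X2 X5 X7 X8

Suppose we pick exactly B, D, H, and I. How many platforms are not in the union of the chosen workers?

1

Union of B, D, H, I = {X1, X2, X4, X5, X6, X7, X8}.
Not covered: X3 — 1 platform.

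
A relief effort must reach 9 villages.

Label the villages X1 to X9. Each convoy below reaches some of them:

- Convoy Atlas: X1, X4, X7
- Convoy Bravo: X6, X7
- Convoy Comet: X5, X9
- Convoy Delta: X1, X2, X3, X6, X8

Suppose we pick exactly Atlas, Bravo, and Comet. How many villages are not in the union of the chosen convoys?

3

Union of Atlas, Bravo, Comet = {X1, X4, X5, X6, X7, X9}.
Not covered: X2, X3, X8 — 3 villages.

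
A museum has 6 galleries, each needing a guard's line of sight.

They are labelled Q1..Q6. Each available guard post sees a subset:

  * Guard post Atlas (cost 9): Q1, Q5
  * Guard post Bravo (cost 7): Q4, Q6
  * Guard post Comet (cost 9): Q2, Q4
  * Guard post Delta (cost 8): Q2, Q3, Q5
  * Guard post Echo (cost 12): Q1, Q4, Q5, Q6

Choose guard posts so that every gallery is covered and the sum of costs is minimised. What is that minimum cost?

20

Delta, Echo together cover every gallery (Delta ∪ Echo = {Q1, Q2, Q3, Q4, Q5, Q6}); total cost 8 + 12 = 20.
The greedy pick Delta, Bravo, Atlas costs 24; no covering selection beats 20.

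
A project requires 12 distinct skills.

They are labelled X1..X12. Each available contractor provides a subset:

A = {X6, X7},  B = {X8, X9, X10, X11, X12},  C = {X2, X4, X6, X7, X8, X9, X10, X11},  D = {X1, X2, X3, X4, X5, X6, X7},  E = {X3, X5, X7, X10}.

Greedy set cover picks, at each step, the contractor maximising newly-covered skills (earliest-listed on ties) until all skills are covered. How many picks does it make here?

Greedy: pick C (covers 8 new) → pick D (covers 3 new) → pick B (covers 1 new). Total picks: 3.
(The true minimum cover uses only 2 contractors, so greedy is not optimal here.)

3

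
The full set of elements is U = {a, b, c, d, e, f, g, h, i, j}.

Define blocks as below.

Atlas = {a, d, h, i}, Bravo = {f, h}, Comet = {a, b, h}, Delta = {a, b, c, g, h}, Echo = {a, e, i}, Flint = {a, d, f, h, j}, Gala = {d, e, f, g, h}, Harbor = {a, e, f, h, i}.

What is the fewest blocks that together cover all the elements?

Delta and Flint and Harbor together: Delta ∪ Flint ∪ Harbor = {a, b, c, d, e, f, g, h, i, j} — every element is covered.
Only Delta contains c, so Delta is forced; the remaining 5 elements need at least 2 more blocks (each remaining block adds at most 3) — so at least 3 blocks are needed, and 3 is optimal.

3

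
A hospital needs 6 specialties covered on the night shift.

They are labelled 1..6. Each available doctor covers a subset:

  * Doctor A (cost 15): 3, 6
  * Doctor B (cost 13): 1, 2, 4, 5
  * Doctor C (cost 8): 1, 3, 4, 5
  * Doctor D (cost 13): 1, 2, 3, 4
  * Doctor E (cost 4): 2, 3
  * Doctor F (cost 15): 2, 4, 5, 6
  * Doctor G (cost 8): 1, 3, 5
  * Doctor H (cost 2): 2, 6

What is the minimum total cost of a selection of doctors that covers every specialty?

10

C, H together cover every specialty (C ∪ H = {1, 2, 3, 4, 5, 6}); total cost 8 + 2 = 10.
No covering selection has total cost below 10.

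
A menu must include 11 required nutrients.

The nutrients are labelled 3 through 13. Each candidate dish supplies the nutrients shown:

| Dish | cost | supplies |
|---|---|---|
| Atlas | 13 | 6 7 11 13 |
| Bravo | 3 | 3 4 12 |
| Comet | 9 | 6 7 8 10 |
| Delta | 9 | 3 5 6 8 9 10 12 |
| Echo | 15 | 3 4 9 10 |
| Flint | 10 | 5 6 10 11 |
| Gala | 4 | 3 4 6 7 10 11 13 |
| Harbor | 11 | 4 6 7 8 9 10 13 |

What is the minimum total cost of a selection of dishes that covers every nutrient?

Delta, Gala together cover every nutrient (Delta ∪ Gala = {3, 4, 5, 6, 7, 8, 9, 10, 11, 12, 13}); total cost 9 + 4 = 13.
No covering selection has total cost below 13.

13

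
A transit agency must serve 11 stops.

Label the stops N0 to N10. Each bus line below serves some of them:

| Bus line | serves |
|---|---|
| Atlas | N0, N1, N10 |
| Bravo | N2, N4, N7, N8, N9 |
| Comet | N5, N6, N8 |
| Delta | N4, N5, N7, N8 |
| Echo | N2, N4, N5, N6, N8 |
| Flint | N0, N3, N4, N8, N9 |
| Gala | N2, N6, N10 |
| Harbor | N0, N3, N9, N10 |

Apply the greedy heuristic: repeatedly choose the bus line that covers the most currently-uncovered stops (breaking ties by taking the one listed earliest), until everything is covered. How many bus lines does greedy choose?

Greedy: pick Bravo (covers 5 new) → pick Atlas (covers 3 new) → pick Comet (covers 2 new) → pick Flint (covers 1 new). Total picks: 4.

4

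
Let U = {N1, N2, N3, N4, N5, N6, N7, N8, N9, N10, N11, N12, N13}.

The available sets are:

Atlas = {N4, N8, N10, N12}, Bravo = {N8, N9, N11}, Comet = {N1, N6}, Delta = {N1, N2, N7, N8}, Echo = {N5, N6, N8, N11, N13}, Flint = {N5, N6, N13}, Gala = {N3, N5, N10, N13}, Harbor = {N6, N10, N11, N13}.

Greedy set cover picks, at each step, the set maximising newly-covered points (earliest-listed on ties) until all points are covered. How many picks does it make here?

5

Greedy: pick Echo (covers 5 new) → pick Atlas (covers 3 new) → pick Delta (covers 3 new) → pick Bravo (covers 1 new) → pick Gala (covers 1 new). Total picks: 5.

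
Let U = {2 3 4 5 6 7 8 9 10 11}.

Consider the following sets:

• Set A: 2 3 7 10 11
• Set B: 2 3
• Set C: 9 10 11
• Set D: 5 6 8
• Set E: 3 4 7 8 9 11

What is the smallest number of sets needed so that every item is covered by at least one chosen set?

3

A and D and E together: A ∪ D ∪ E = {2, 3, 4, 5, 6, 7, 8, 9, 10, 11} — every item is covered.
Only E contains 4, so E is forced; the remaining 4 items need at least 2 more sets (each remaining set adds at most 2) — so at least 3 sets are needed, and 3 is optimal.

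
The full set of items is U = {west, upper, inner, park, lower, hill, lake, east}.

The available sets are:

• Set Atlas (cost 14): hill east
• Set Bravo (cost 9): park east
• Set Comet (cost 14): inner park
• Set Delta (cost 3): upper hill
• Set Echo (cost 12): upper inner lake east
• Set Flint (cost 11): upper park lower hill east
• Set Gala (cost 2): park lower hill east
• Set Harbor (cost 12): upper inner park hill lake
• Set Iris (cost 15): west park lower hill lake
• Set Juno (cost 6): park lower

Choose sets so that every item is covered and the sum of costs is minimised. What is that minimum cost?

Echo, Iris together cover every item (Echo ∪ Iris = {west, upper, inner, park, lower, hill, lake, east}); total cost 12 + 15 = 27.
The greedy pick Gala, Delta, Echo, Iris costs 32; no covering selection beats 27.

27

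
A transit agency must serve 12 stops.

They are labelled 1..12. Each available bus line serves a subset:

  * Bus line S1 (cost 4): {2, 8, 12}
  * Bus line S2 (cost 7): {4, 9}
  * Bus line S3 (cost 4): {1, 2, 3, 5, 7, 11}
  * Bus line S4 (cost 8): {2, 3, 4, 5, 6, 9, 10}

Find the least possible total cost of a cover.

16

S1, S3, S4 together cover every stop (S1 ∪ S3 ∪ S4 = {1, 2, 3, 4, 5, 6, 7, 8, 9, 10, 11, 12}); total cost 4 + 4 + 8 = 16.
No covering selection has total cost below 16.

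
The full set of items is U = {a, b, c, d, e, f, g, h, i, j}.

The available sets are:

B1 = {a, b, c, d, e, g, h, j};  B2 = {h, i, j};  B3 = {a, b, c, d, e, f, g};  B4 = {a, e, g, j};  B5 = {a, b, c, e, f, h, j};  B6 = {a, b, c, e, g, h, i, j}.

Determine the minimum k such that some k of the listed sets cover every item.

Take {B3, B6}. Their union is {a, b, c, d, e, f, g, h, i, j}, which is all 10 items.
No single set has all 10 items (the largest, B1, has 8), so 2 is optimal.

2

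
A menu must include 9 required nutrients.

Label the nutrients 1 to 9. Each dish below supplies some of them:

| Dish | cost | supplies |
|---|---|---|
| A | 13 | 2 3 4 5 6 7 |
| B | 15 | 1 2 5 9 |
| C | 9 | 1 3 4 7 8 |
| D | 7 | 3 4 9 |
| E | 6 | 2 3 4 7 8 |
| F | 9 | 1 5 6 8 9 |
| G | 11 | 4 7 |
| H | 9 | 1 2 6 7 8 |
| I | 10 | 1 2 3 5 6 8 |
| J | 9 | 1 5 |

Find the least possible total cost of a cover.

E, F together cover every nutrient (E ∪ F = {1, 2, 3, 4, 5, 6, 7, 8, 9}); total cost 6 + 9 = 15.
No covering selection has total cost below 15.

15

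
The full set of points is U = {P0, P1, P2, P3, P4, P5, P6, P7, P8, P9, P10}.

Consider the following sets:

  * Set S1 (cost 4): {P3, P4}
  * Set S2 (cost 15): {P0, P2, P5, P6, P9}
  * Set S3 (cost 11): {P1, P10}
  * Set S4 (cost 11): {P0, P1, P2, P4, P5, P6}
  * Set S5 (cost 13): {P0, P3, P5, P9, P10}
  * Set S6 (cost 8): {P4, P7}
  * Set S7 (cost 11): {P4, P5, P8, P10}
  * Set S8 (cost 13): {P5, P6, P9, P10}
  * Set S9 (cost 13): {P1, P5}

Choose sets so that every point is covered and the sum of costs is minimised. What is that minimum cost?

S4, S5, S6, S7 together cover every point (S4 ∪ S5 ∪ S6 ∪ S7 = {P0, P1, P2, P3, P4, P5, P6, P7, P8, P9, P10}); total cost 11 + 13 + 8 + 11 = 43.
The greedy pick S4, S1, S7, S6, S5 costs 47; no covering selection beats 43.

43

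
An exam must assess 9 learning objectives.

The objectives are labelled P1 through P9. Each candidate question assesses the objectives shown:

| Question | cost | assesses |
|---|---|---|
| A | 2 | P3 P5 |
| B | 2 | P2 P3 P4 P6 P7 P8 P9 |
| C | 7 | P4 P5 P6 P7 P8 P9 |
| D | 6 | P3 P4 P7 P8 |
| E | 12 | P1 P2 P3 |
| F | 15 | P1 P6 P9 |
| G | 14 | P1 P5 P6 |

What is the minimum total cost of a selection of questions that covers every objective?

B, G together cover every objective (B ∪ G = {P1, P2, P3, P4, P5, P6, P7, P8, P9}); total cost 2 + 14 = 16.
No covering selection has total cost below 16.

16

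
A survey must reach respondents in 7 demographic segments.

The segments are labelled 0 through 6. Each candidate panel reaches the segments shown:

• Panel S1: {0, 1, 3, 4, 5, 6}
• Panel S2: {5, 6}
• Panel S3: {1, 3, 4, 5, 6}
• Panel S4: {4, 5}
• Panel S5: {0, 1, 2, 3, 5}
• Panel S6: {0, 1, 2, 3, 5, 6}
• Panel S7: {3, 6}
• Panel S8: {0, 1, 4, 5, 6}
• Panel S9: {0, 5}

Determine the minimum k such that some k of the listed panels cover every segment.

2

Take {S3, S6}. Their union is {0, 1, 2, 3, 4, 5, 6}, which is all 7 segments.
No single panel has all 7 segments (the largest, S1, has 6), so 2 is optimal.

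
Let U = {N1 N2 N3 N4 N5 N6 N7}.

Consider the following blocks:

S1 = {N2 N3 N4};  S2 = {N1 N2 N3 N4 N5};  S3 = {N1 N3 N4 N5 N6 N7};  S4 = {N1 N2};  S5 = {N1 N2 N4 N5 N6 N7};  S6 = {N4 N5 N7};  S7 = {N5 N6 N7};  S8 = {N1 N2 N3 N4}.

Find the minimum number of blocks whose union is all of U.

S2 and S5 together: S2 ∪ S5 = {N1, N2, N3, N4, N5, N6, N7} — every item is covered.
No single block has all 7 items (the largest, S3, has 6), so 2 is optimal.

2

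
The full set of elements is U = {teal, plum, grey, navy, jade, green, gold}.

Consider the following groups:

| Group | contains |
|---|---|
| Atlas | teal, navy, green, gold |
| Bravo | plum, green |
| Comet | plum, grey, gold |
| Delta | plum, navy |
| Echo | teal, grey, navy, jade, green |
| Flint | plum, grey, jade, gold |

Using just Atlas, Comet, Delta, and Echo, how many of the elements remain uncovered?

0

Union of Atlas, Comet, Delta, Echo = {teal, plum, grey, navy, jade, green, gold} — that's every element, so 0 are uncovered.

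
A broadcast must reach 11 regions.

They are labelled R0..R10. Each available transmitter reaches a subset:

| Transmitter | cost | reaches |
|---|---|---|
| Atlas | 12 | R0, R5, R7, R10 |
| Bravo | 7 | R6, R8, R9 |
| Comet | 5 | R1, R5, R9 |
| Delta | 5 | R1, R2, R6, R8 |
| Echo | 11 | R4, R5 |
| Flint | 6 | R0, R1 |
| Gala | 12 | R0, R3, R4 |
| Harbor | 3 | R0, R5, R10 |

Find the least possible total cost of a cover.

Atlas, Comet, Delta, Gala together cover every region (Atlas ∪ Comet ∪ Delta ∪ Gala = {R0, R1, R2, R3, R4, R5, R6, R7, R8, R9, R10}); total cost 12 + 5 + 5 + 12 = 34.
The greedy pick Harbor, Delta, Comet, Gala, Atlas costs 37; no covering selection beats 34.

34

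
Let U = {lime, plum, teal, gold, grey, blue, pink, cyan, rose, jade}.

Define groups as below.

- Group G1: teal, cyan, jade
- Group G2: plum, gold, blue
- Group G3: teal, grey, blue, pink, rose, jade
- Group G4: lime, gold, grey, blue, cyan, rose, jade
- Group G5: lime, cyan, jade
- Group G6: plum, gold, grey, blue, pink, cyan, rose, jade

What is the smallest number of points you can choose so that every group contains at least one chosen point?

2

Take H = {blue, cyan}. Each listed group contains at least one of these, so H is a hitting set of size 2.
The groups G1, G2 are pairwise disjoint, so any hitting set needs a separate point for each — at least 2. Hence 2 is optimal.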